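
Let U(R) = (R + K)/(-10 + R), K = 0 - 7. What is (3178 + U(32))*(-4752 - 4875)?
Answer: -673322007/22 ≈ -3.0606e+7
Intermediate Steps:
K = -7
U(R) = (-7 + R)/(-10 + R) (U(R) = (R - 7)/(-10 + R) = (-7 + R)/(-10 + R))
(3178 + U(32))*(-4752 - 4875) = (3178 + (-7 + 32)/(-10 + 32))*(-4752 - 4875) = (3178 + 25/22)*(-9627) = (69941/22)*(-9627) = -673322007/22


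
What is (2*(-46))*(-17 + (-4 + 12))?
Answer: 828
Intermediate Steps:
(2*(-46))*(-17 + (-4 + 12)) = -92*(-17 + 8) = -92*(-9) = 828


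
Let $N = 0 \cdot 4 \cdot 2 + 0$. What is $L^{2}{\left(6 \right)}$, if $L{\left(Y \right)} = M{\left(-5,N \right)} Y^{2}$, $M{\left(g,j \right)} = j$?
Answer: $0$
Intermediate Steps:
$N = 0$ ($N = 0 \cdot 2 + 0 = 0 + 0 = 0$)
$L{\left(Y \right)} = 0$ ($L{\left(Y \right)} = 0 Y^{2} = 0$)
$L^{2}{\left(6 \right)} = 0^{2} = 0$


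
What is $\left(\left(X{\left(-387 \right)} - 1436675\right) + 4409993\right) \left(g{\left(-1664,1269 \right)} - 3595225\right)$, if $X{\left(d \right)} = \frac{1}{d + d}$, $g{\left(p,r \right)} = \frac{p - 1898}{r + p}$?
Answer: $- \frac{41369217906789557}{3870} \approx -1.069 \cdot 10^{13}$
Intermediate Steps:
$g{\left(p,r \right)} = \frac{-1898 + p}{p + r}$
$X{\left(d \right)} = \frac{1}{2 d}$
$\left(\left(X{\left(-387 \right)} - 1436675\right) + 4409993\right) \left(g{\left(-1664,1269 \right)} - 3595225\right) = \left(\left(\frac{1}{2 \left(-387\right)} - 1436675\right) + 4409993\right) \left(\frac{-1898 - 1664}{-1664 + 1269} - 3595225\right) = \left(\left(\frac{1}{2} \left(- \frac{1}{387}\right) - 1436675\right) + 4409993\right) \left(\frac{1}{-395} \left(-3562\right) - 3595225\right) = \left(\left(- \frac{1}{774} - 1436675\right) + 4409993\right) \left(\left(- \frac{1}{395}\right) \left(-3562\right) - 3595225\right) = \left(- \frac{1111986451}{774} + 4409993\right) \left(\frac{3562}{395} - 3595225\right) = \frac{2301348131}{774} \left(- \frac{1420110313}{395}\right) = - \frac{41369217906789557}{3870}$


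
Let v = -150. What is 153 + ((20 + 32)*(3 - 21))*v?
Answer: 140553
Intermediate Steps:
153 + ((20 + 32)*(3 - 21))*v = 153 + ((20 + 32)*(3 - 21))*(-150) = 153 + (52*(-18))*(-150) = 153 - 936*(-150) = 153 + 140400 = 140553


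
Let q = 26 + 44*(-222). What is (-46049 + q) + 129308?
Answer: 73517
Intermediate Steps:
q = -9742 (q = 26 - 9768 = -9742)
(-46049 + q) + 129308 = (-46049 - 9742) + 129308 = -55791 + 129308 = 73517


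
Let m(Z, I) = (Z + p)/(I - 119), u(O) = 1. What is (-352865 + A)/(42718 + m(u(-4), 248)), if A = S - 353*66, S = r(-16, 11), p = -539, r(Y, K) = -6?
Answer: -48525801/5510084 ≈ -8.8067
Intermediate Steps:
S = -6
m(Z, I) = (-539 + Z)/(-119 + I) (m(Z, I) = (Z - 539)/(I - 119) = (-539 + Z)/(-119 + I))
A = -23304 (A = -6 - 353*66 = -6 - 23298 = -23304)
(-352865 + A)/(42718 + m(u(-4), 248)) = (-352865 - 23304)/(42718 + (-539 + 1)/(-119 + 248)) = -376169/(42718 - 538/129) = -376169/5510084/129 = -376169*129/5510084 = -48525801/5510084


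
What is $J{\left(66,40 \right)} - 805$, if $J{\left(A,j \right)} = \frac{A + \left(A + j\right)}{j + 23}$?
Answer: $- \frac{50543}{63} \approx -802.27$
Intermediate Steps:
$J{\left(A,j \right)} = \frac{j + 2 A}{23 + j}$
$J{\left(66,40 \right)} - 805 = \frac{40 + 2 \cdot 66}{23 + 40} - 805 = \frac{40 + 132}{63} - 805 = \frac{1}{63} \cdot 172 - 805 = \frac{172}{63} - 805 = - \frac{50543}{63}$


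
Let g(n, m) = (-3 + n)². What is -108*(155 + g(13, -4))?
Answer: -27540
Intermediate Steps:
-108*(155 + g(13, -4)) = -108*(155 + (-3 + 13)²) = -108*(155 + 10²) = -108*(155 + 100) = -108*255 = -27540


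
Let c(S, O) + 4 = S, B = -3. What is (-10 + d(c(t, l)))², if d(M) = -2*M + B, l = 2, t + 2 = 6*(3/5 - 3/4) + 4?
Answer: 1296/25 ≈ 51.840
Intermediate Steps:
t = 11/10 (t = -2 + (6*(3/5 - 3/4) + 4) = -2 + (6*(3*(⅕) - 3*¼) + 4) = -2 + (6*(⅗ - ¾) + 4) = -2 + (6*(-3/20) + 4) = -2 + (-9/10 + 4) = -2 + 31/10 = 11/10 ≈ 1.1000)
c(S, O) = -4 + S
d(M) = -3 - 2*M (d(M) = -2*M - 3 = -3 - 2*M)
(-10 + d(c(t, l)))² = (-10 + (-3 - 2*(-4 + 11/10)))² = (-10 + (-3 - 2*(-29/10)))² = (-10 + (-3 + 29/5))² = (-10 + 14/5)² = (-36/5)² = 1296/25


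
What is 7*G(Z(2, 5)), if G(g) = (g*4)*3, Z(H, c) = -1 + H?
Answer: 84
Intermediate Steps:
G(g) = 12*g (G(g) = (4*g)*3 = 12*g)
7*G(Z(2, 5)) = 7*(12*(-1 + 2)) = 7*(12*1) = 7*12 = 84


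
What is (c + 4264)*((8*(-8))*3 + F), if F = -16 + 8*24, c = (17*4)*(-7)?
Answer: -60608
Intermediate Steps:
c = -476 (c = 68*(-7) = -476)
F = 176 (F = -16 + 192 = 176)
(c + 4264)*((8*(-8))*3 + F) = (-476 + 4264)*((8*(-8))*3 + 176) = 3788*(-64*3 + 176) = 3788*(-192 + 176) = 3788*(-16) = -60608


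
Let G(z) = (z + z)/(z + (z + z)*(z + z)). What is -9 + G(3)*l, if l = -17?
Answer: -151/13 ≈ -11.615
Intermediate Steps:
G(z) = 2*z/(z + 4*z²) (G(z) = (2*z)/(z + (2*z)*(2*z)) = (2*z)/(z + 4*z²) = 2*z/(z + 4*z²))
-9 + G(3)*l = -9 + (2/(1 + 4*3))*(-17) = -9 + (2/(1 + 12))*(-17) = -9 + (2/13)*(-17) = -9 - 34/13 = -151/13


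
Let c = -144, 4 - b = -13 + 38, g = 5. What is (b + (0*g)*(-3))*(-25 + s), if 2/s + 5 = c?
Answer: 78267/149 ≈ 525.28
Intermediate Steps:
b = -21 (b = 4 - (-13 + 38) = 4 - 1*25 = 4 - 25 = -21)
s = -2/149 (s = 2/(-5 - 144) = 2/(-149) = 2*(-1/149) = -2/149 ≈ -0.013423)
(b + (0*g)*(-3))*(-25 + s) = (-21 + (0*5)*(-3))*(-25 - 2/149) = (-21 + 0*(-3))*(-3727/149) = (-21 + 0)*(-3727/149) = -21*(-3727/149) = 78267/149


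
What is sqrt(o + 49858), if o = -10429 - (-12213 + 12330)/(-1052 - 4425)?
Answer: 15*sqrt(5256769830)/5477 ≈ 198.57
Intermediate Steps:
o = -57119516/5477 (o = -10429 - 117/(-5477) = -10429 - 117*(-1)/5477 = -10429 - 1*(-117/5477) = -10429 + 117/5477 = -57119516/5477 ≈ -10429.)
sqrt(o + 49858) = sqrt(-57119516/5477 + 49858) = sqrt(215952750/5477) = 15*sqrt(5256769830)/5477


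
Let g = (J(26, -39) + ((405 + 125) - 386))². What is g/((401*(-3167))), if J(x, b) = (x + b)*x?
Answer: -37636/1269967 ≈ -0.029635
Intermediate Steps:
J(x, b) = x*(b + x) (J(x, b) = (b + x)*x = x*(b + x))
g = 37636 (g = (26*(-39 + 26) + ((405 + 125) - 386))² = (26*(-13) + (530 - 386))² = (-338 + 144)² = (-194)² = 37636)
g/((401*(-3167))) = 37636/((401*(-3167))) = 37636/(-1269967) = 37636*(-1/1269967) = -37636/1269967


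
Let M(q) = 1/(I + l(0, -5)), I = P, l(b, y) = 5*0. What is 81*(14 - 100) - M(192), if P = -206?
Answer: -1434995/206 ≈ -6966.0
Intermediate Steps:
l(b, y) = 0
I = -206
M(q) = -1/206 (M(q) = 1/(-206 + 0) = 1/(-206) = -1/206)
81*(14 - 100) - M(192) = 81*(14 - 100) - 1*(-1/206) = 81*(-86) + 1/206 = -6966 + 1/206 = -1434995/206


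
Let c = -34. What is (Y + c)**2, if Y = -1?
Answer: 1225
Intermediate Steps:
(Y + c)**2 = (-1 - 34)**2 = (-35)**2 = 1225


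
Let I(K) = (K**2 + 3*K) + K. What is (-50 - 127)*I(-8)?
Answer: -5664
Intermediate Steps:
I(K) = K**2 + 4*K
(-50 - 127)*I(-8) = (-50 - 127)*(-8*(4 - 8)) = -(-1416)*(-4) = -177*32 = -5664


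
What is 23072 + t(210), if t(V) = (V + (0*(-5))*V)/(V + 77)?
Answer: 945982/41 ≈ 23073.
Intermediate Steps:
t(V) = V/(77 + V) (t(V) = (V + 0*V)/(77 + V) = (V + 0)/(77 + V) = V/(77 + V))
23072 + t(210) = 23072 + 210/(77 + 210) = 23072 + 210/287 = 23072 + 210*(1/287) = 23072 + 30/41 = 945982/41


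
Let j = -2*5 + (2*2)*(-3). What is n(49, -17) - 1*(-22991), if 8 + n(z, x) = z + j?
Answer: 23010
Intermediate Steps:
j = -22 (j = -10 + 4*(-3) = -10 - 12 = -22)
n(z, x) = -30 + z (n(z, x) = -8 + (z - 22) = -8 + (-22 + z) = -30 + z)
n(49, -17) - 1*(-22991) = (-30 + 49) - 1*(-22991) = 19 + 22991 = 23010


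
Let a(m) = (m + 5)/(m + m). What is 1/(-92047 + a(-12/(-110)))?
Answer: -12/1104283 ≈ -1.0867e-5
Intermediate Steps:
a(m) = (5 + m)/(2*m) (a(m) = (5 + m)/((2*m)) = (5 + m)*(1/(2*m)) = (5 + m)/(2*m))
1/(-92047 + a(-12/(-110))) = 1/(-92047 + (5 - 12/(-110))/(2*((-12/(-110))))) = 1/(-92047 + (5 - 12*(-1/110))/(2*((-12*(-1/110))))) = 1/(-92047 + (5 + 6/55)/(2*(6/55))) = 1/(-92047 + (1/2)*(55/6)*(281/55)) = 1/(-92047 + 281/12) = 1/(-1104283/12) = -12/1104283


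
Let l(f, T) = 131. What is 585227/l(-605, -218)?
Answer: 585227/131 ≈ 4467.4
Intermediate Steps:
585227/l(-605, -218) = 585227/131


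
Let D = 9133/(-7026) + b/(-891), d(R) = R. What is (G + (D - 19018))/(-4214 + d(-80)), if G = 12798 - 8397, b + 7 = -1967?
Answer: 10166568289/2986794756 ≈ 3.4038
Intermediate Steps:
b = -1974 (b = -7 - 1967 = -1974)
D = 636869/695574 (D = 9133/(-7026) - 1974/(-891) = 9133*(-1/7026) - 1974*(-1/891) = -9133/7026 + 658/297 = 636869/695574 ≈ 0.91560)
G = 4401
(G + (D - 19018))/(-4214 + d(-80)) = (4401 + (636869/695574 - 19018))/(-4214 - 80) = (4401 - 13227789463/695574)/(-4294) = -10166568289/695574*(-1/4294) = 10166568289/2986794756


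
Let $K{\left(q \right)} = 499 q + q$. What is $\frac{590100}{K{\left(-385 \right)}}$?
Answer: $- \frac{843}{275} \approx -3.0655$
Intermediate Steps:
$K{\left(q \right)} = 500 q$
$\frac{590100}{K{\left(-385 \right)}} = \frac{590100}{500 \left(-385\right)} = \frac{590100}{-192500} = 590100 \left(- \frac{1}{192500}\right) = - \frac{843}{275}$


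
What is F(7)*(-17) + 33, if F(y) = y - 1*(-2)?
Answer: -120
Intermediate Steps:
F(y) = 2 + y (F(y) = y + 2 = 2 + y)
F(7)*(-17) + 33 = (2 + 7)*(-17) + 33 = 9*(-17) + 33 = -153 + 33 = -120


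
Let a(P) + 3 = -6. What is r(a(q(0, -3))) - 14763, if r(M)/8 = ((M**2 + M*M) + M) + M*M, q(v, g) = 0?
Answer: -12891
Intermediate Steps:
a(P) = -9 (a(P) = -3 - 6 = -9)
r(M) = 8*M + 24*M**2 (r(M) = 8*(((M**2 + M*M) + M) + M*M) = 8*(((M**2 + M**2) + M) + M**2) = 8*((2*M**2 + M) + M**2) = 8*((M + 2*M**2) + M**2) = 8*(M + 3*M**2) = 8*M + 24*M**2)
r(a(q(0, -3))) - 14763 = 8*(-9)*(1 + 3*(-9)) - 14763 = 8*(-9)*(1 - 27) - 14763 = 8*(-9)*(-26) - 14763 = 1872 - 14763 = -12891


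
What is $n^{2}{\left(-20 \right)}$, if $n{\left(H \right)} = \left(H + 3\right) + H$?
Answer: $1369$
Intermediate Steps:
$n{\left(H \right)} = 3 + 2 H$ ($n{\left(H \right)} = \left(3 + H\right) + H = 3 + 2 H$)
$n^{2}{\left(-20 \right)} = \left(3 + 2 \left(-20\right)\right)^{2} = \left(3 - 40\right)^{2} = \left(-37\right)^{2} = 1369$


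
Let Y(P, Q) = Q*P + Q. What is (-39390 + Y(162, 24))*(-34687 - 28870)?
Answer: 2254875246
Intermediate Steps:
Y(P, Q) = Q + P*Q (Y(P, Q) = P*Q + Q = Q + P*Q)
(-39390 + Y(162, 24))*(-34687 - 28870) = (-39390 + 24*(1 + 162))*(-34687 - 28870) = (-39390 + 24*163)*(-63557) = (-39390 + 3912)*(-63557) = -35478*(-63557) = 2254875246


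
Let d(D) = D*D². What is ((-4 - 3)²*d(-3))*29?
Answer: -38367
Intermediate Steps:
d(D) = D³
((-4 - 3)²*d(-3))*29 = ((-4 - 3)²*(-3)³)*29 = ((-7)²*(-27))*29 = (49*(-27))*29 = -1323*29 = -38367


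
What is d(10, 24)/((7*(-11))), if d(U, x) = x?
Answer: -24/77 ≈ -0.31169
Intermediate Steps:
d(10, 24)/((7*(-11))) = 24/(7*(-11)) = 24/(-77) = -1/77*24 = -24/77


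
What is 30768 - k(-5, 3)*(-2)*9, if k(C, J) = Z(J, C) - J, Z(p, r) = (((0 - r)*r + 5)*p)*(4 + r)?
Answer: 31794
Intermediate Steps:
Z(p, r) = p*(4 + r)*(5 - r²) (Z(p, r) = (((-r)*r + 5)*p)*(4 + r) = ((-r² + 5)*p)*(4 + r) = ((5 - r²)*p)*(4 + r) = (p*(5 - r²))*(4 + r) = p*(4 + r)*(5 - r²))
k(C, J) = -J + J*(20 - C³ - 4*C² + 5*C) (k(C, J) = J*(20 - C³ - 4*C² + 5*C) - J = -J + J*(20 - C³ - 4*C² + 5*C))
30768 - k(-5, 3)*(-2)*9 = 30768 - (3*(19 - 1*(-5)³ - 4*(-5)² + 5*(-5)))*(-2)*9 = 30768 - (3*(19 - 1*(-125) - 4*25 - 25))*(-2)*9 = 30768 - (3*(19 + 125 - 100 - 25))*(-2)*9 = 30768 - (3*19)*(-2)*9 = 30768 - 57*(-2)*9 = 30768 - (-114)*9 = 30768 - 1*(-1026) = 30768 + 1026 = 31794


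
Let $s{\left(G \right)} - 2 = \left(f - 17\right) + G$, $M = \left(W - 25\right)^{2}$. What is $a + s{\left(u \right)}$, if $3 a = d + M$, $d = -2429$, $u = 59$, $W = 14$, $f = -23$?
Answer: $- \frac{2245}{3} \approx -748.33$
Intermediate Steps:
$M = 121$ ($M = \left(14 - 25\right)^{2} = \left(-11\right)^{2} = 121$)
$s{\left(G \right)} = -38 + G$ ($s{\left(G \right)} = 2 + \left(\left(-23 - 17\right) + G\right) = 2 + \left(-40 + G\right) = -38 + G$)
$a = - \frac{2308}{3}$ ($a = \frac{-2429 + 121}{3} = \frac{1}{3} \left(-2308\right) = - \frac{2308}{3} \approx -769.33$)
$a + s{\left(u \right)} = - \frac{2308}{3} + \left(-38 + 59\right) = - \frac{2308}{3} + 21 = - \frac{2245}{3}$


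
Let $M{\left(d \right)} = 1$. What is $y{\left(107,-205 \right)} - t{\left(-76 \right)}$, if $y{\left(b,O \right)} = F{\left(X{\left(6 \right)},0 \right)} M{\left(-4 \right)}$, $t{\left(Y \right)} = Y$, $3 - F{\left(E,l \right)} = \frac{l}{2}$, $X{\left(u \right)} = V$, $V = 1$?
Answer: $79$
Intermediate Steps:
$X{\left(u \right)} = 1$
$F{\left(E,l \right)} = 3 - \frac{l}{2}$
$y{\left(b,O \right)} = 3$ ($y{\left(b,O \right)} = \left(3 - 0\right) 1 = \left(3 + 0\right) 1 = 3 \cdot 1 = 3$)
$y{\left(107,-205 \right)} - t{\left(-76 \right)} = 3 - -76 = 3 + 76 = 79$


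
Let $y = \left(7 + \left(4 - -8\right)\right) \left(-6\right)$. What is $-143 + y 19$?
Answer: $-2309$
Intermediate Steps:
$y = -114$ ($y = \left(7 + \left(4 + 8\right)\right) \left(-6\right) = \left(7 + 12\right) \left(-6\right) = 19 \left(-6\right) = -114$)
$-143 + y 19 = -143 - 2166 = -2309$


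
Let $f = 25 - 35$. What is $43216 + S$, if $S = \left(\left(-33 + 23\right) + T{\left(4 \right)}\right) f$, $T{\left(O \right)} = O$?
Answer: $43276$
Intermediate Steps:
$f = -10$
$S = 60$ ($S = \left(\left(-33 + 23\right) + 4\right) \left(-10\right) = \left(-10 + 4\right) \left(-10\right) = \left(-6\right) \left(-10\right) = 60$)
$43216 + S = 43216 + 60 = 43276$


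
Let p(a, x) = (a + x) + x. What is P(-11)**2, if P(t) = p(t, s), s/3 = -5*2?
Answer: 5041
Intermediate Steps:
s = -30 (s = 3*(-5*2) = 3*(-10) = -30)
p(a, x) = a + 2*x
P(t) = -60 + t (P(t) = t + 2*(-30) = t - 60 = -60 + t)
P(-11)**2 = (-60 - 11)**2 = (-71)**2 = 5041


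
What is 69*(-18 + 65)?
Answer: 3243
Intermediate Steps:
69*(-18 + 65) = 69*47 = 3243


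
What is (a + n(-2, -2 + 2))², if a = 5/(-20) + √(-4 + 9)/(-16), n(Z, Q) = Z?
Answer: (36 + √5)²/256 ≈ 5.7109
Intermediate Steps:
a = -¼ - √5/16 (a = 5*(-1/20) + √5*(-1/16) = -¼ - √5/16 ≈ -0.38975)
(a + n(-2, -2 + 2))² = ((-¼ - √5/16) - 2)² = (-9/4 - √5/16)²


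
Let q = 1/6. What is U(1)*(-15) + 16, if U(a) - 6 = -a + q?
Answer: -123/2 ≈ -61.500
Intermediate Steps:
q = ⅙ ≈ 0.16667
U(a) = 37/6 - a (U(a) = 6 + (-a + ⅙) = 6 + (⅙ - a) = 37/6 - a)
U(1)*(-15) + 16 = (37/6 - 1*1)*(-15) + 16 = (37/6 - 1)*(-15) + 16 = (31/6)*(-15) + 16 = -155/2 + 16 = -123/2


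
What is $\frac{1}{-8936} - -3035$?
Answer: $\frac{27120759}{8936} \approx 3035.0$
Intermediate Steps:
$\frac{1}{-8936} - -3035 = - \frac{1}{8936} + 3035 = \frac{27120759}{8936}$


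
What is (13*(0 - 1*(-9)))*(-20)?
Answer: -2340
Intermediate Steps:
(13*(0 - 1*(-9)))*(-20) = (13*(0 + 9))*(-20) = (13*9)*(-20) = 117*(-20) = -2340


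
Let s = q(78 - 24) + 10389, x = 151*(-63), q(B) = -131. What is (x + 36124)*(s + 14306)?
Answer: 653672604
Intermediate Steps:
x = -9513
s = 10258 (s = -131 + 10389 = 10258)
(x + 36124)*(s + 14306) = (-9513 + 36124)*(10258 + 14306) = 26611*24564 = 653672604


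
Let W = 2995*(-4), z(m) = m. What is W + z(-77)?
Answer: -12057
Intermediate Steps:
W = -11980
W + z(-77) = -11980 - 77 = -12057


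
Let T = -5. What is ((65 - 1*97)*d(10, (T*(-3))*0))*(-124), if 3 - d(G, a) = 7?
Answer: -15872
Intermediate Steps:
d(G, a) = -4 (d(G, a) = 3 - 1*7 = 3 - 7 = -4)
((65 - 1*97)*d(10, (T*(-3))*0))*(-124) = ((65 - 1*97)*(-4))*(-124) = ((65 - 97)*(-4))*(-124) = -32*(-4)*(-124) = 128*(-124) = -15872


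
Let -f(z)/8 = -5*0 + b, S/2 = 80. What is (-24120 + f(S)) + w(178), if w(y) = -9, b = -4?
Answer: -24097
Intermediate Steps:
S = 160 (S = 2*80 = 160)
f(z) = 32 (f(z) = -8*(-5*0 - 4) = -8*(0 - 4) = -8*(-4) = 32)
(-24120 + f(S)) + w(178) = (-24120 + 32) - 9 = -24088 - 9 = -24097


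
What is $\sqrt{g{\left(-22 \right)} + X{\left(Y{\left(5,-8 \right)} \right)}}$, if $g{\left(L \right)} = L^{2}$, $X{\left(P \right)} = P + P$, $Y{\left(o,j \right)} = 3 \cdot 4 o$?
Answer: $2 \sqrt{151} \approx 24.576$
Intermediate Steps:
$Y{\left(o,j \right)} = 12 o$
$X{\left(P \right)} = 2 P$
$\sqrt{g{\left(-22 \right)} + X{\left(Y{\left(5,-8 \right)} \right)}} = \sqrt{\left(-22\right)^{2} + 2 \cdot 12 \cdot 5} = \sqrt{484 + 2 \cdot 60} = \sqrt{484 + 120} = \sqrt{604} = 2 \sqrt{151}$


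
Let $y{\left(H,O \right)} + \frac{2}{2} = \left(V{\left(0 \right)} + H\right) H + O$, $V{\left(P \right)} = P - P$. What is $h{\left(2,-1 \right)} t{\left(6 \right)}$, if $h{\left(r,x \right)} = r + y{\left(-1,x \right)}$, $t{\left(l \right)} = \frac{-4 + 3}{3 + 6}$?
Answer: $- \frac{1}{9} \approx -0.11111$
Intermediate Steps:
$V{\left(P \right)} = 0$
$y{\left(H,O \right)} = -1 + O + H^{2}$ ($y{\left(H,O \right)} = -1 + \left(\left(0 + H\right) H + O\right) = -1 + \left(H H + O\right) = -1 + \left(H^{2} + O\right) = -1 + \left(O + H^{2}\right) = -1 + O + H^{2}$)
$t{\left(l \right)} = - \frac{1}{9}$
$h{\left(r,x \right)} = r + x$ ($h{\left(r,x \right)} = r + \left(-1 + x + \left(-1\right)^{2}\right) = r + \left(-1 + x + 1\right) = r + x$)
$h{\left(2,-1 \right)} t{\left(6 \right)} = \left(2 - 1\right) \left(- \frac{1}{9}\right) = 1 \left(- \frac{1}{9}\right) = - \frac{1}{9}$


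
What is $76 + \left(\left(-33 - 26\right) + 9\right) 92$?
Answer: $-4524$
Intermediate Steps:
$76 + \left(\left(-33 - 26\right) + 9\right) 92 = 76 + \left(-59 + 9\right) 92 = 76 - 4600 = -4524$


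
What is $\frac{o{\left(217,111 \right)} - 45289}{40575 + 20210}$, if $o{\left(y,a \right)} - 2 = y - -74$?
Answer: $- \frac{44996}{60785} \approx -0.74025$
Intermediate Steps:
$o{\left(y,a \right)} = 76 + y$ ($o{\left(y,a \right)} = 2 + \left(y - -74\right) = 2 + \left(y + 74\right) = 2 + \left(74 + y\right) = 76 + y$)
$\frac{o{\left(217,111 \right)} - 45289}{40575 + 20210} = \frac{\left(76 + 217\right) - 45289}{40575 + 20210} = \frac{293 - 45289}{60785} = \left(-44996\right) \frac{1}{60785} = - \frac{44996}{60785}$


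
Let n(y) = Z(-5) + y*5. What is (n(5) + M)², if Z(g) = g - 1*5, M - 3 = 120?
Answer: 19044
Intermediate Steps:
M = 123 (M = 3 + 120 = 123)
Z(g) = -5 + g (Z(g) = g - 5 = -5 + g)
n(y) = -10 + 5*y (n(y) = (-5 - 5) + y*5 = -10 + 5*y)
(n(5) + M)² = ((-10 + 5*5) + 123)² = ((-10 + 25) + 123)² = (15 + 123)² = 138² = 19044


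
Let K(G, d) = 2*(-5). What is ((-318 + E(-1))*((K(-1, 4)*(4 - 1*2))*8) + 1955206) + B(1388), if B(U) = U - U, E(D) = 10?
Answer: 2004486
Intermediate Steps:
K(G, d) = -10
B(U) = 0
((-318 + E(-1))*((K(-1, 4)*(4 - 1*2))*8) + 1955206) + B(1388) = ((-318 + 10)*(-10*(4 - 1*2)*8) + 1955206) + 0 = (-308*(-10*(4 - 2))*8 + 1955206) + 0 = (-308*(-10*2)*8 + 1955206) + 0 = (-(-6160)*8 + 1955206) + 0 = (-308*(-160) + 1955206) + 0 = (49280 + 1955206) + 0 = 2004486 + 0 = 2004486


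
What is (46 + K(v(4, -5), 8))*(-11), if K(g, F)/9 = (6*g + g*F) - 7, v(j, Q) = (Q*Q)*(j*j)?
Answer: -554213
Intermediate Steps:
v(j, Q) = Q**2*j**2
K(g, F) = -63 + 54*g + 9*F*g (K(g, F) = 9*((6*g + g*F) - 7) = 9*((6*g + F*g) - 7) = 9*(-7 + 6*g + F*g) = -63 + 54*g + 9*F*g)
(46 + K(v(4, -5), 8))*(-11) = (46 + (-63 + 54*((-5)**2*4**2) + 9*8*((-5)**2*4**2)))*(-11) = (46 + (-63 + 54*(25*16) + 9*8*(25*16)))*(-11) = (46 + (-63 + 54*400 + 9*8*400))*(-11) = (46 + (-63 + 21600 + 28800))*(-11) = (46 + 50337)*(-11) = 50383*(-11) = -554213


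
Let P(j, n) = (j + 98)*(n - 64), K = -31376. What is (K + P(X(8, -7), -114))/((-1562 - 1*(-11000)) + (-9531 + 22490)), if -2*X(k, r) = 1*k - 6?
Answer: -48642/22397 ≈ -2.1718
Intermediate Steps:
X(k, r) = 3 - k/2 (X(k, r) = -(1*k - 6)/2 = -(k - 6)/2 = -(-6 + k)/2 = 3 - k/2)
P(j, n) = (-64 + n)*(98 + j) (P(j, n) = (98 + j)*(-64 + n) = (-64 + n)*(98 + j))
(K + P(X(8, -7), -114))/((-1562 - 1*(-11000)) + (-9531 + 22490)) = (-31376 + (-6272 - 64*(3 - 1/2*8) + 98*(-114) + (3 - 1/2*8)*(-114)))/((-1562 - 1*(-11000)) + (-9531 + 22490)) = (-31376 + (-6272 - 64*(3 - 4) - 11172 + (3 - 4)*(-114)))/((-1562 + 11000) + 12959) = (-31376 + (-6272 - 64*(-1) - 11172 - 1*(-114)))/(9438 + 12959) = (-31376 + (-6272 + 64 - 11172 + 114))/22397 = (-31376 - 17266)*(1/22397) = -48642*1/22397 = -48642/22397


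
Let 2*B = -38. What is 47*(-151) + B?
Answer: -7116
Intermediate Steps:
B = -19 (B = (1/2)*(-38) = -19)
47*(-151) + B = 47*(-151) - 19 = -7097 - 19 = -7116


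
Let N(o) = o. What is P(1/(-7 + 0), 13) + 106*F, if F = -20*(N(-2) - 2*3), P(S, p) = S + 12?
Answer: 118803/7 ≈ 16972.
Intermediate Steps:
P(S, p) = 12 + S
F = 160 (F = -20*(-2 - 2*3) = -20*(-2 - 6) = -20*(-8) = 160)
P(1/(-7 + 0), 13) + 106*F = (12 + 1/(-7 + 0)) + 106*160 = (12 + 1/(-7)) + 16960 = (12 - 1/7) + 16960 = 83/7 + 16960 = 118803/7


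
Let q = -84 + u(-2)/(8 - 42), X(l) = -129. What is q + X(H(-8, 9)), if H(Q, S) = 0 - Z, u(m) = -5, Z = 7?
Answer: -7237/34 ≈ -212.85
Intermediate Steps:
H(Q, S) = -7 (H(Q, S) = 0 - 1*7 = 0 - 7 = -7)
q = -2851/34 (q = -84 - 5/(8 - 42) = -84 - 5/(-34) = -84 - 5*(-1/34) = -84 + 5/34 = -2851/34 ≈ -83.853)
q + X(H(-8, 9)) = -2851/34 - 129 = -7237/34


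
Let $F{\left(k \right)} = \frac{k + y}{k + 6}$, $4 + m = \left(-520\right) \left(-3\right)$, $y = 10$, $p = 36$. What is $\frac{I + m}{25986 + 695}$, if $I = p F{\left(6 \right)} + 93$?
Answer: $\frac{1697}{26681} \approx 0.063603$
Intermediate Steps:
$m = 1556$ ($m = -4 - -1560 = -4 + 1560 = 1556$)
$F{\left(k \right)} = \frac{10 + k}{6 + k}$ ($F{\left(k \right)} = \frac{k + 10}{k + 6} = \frac{10 + k}{6 + k}$)
$I = 141$ ($I = 36 \frac{10 + 6}{6 + 6} + 93 = 36 \cdot \frac{1}{12} \cdot 16 + 93 = 36 \cdot \frac{4}{3} + 93 = 48 + 93 = 141$)
$\frac{I + m}{25986 + 695} = \frac{141 + 1556}{25986 + 695} = \frac{1697}{26681}$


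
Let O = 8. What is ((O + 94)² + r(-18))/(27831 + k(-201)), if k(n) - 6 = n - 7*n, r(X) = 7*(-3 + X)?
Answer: 3419/9681 ≈ 0.35317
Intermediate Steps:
r(X) = -21 + 7*X
k(n) = 6 - 6*n (k(n) = 6 + (n - 7*n) = 6 - 6*n)
((O + 94)² + r(-18))/(27831 + k(-201)) = ((8 + 94)² + (-21 + 7*(-18)))/(27831 + (6 - 6*(-201))) = (102² + (-21 - 126))/(27831 + (6 + 1206)) = (10404 - 147)/(27831 + 1212) = 10257/29043 = 10257*(1/29043) = 3419/9681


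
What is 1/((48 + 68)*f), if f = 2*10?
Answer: 1/2320 ≈ 0.00043103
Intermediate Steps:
f = 20
1/((48 + 68)*f) = 1/((48 + 68)*20) = 1/(116*20) = 1/2320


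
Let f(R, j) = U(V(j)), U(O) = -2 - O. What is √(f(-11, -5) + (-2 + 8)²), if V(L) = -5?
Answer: √39 ≈ 6.2450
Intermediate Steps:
f(R, j) = 3 (f(R, j) = -2 - 1*(-5) = -2 + 5 = 3)
√(f(-11, -5) + (-2 + 8)²) = √(3 + (-2 + 8)²) = √(3 + 6²) = √(3 + 36) = √39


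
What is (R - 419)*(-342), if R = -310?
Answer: 249318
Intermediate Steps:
(R - 419)*(-342) = (-310 - 419)*(-342) = -729*(-342) = 249318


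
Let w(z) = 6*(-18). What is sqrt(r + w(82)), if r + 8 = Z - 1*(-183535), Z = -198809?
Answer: 9*I*sqrt(190) ≈ 124.06*I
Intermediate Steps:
w(z) = -108
r = -15282 (r = -8 + (-198809 - 1*(-183535)) = -8 + (-198809 + 183535) = -8 - 15274 = -15282)
sqrt(r + w(82)) = sqrt(-15282 - 108) = sqrt(-15390) = 9*I*sqrt(190)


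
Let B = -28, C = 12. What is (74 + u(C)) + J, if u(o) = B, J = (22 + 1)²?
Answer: 575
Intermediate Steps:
J = 529 (J = 23² = 529)
u(o) = -28
(74 + u(C)) + J = (74 - 28) + 529 = 46 + 529 = 575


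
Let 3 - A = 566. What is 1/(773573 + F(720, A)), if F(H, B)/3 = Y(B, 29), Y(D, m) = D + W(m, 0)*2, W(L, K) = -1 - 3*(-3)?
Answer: 1/771932 ≈ 1.2955e-6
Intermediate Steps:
A = -563 (A = 3 - 1*566 = 3 - 566 = -563)
W(L, K) = 8 (W(L, K) = -1 + 9 = 8)
Y(D, m) = 16 + D (Y(D, m) = D + 8*2 = D + 16 = 16 + D)
F(H, B) = 48 + 3*B (F(H, B) = 3*(16 + B) = 48 + 3*B)
1/(773573 + F(720, A)) = 1/(773573 + (48 + 3*(-563))) = 1/(773573 + (48 - 1689)) = 1/(773573 - 1641) = 1/771932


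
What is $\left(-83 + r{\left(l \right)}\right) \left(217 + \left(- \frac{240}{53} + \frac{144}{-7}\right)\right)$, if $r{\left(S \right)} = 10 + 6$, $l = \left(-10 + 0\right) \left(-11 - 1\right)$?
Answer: $- \frac{4770065}{371} \approx -12857.0$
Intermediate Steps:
$l = 120$ ($l = \left(-10\right) \left(-12\right) = 120$)
$r{\left(S \right)} = 16$
$\left(-83 + r{\left(l \right)}\right) \left(217 + \left(- \frac{240}{53} + \frac{144}{-7}\right)\right) = \left(-83 + 16\right) \left(217 + \left(- \frac{240}{53} + \frac{144}{-7}\right)\right) = - 67 \left(217 + \left(\left(-240\right) \frac{1}{53} + 144 \left(- \frac{1}{7}\right)\right)\right) = - 67 \left(217 - \frac{9312}{371}\right) = \left(-67\right) \frac{71195}{371} = - \frac{4770065}{371}$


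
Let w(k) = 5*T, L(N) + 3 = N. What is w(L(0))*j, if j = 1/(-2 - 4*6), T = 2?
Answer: -5/13 ≈ -0.38462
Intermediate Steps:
L(N) = -3 + N
w(k) = 10 (w(k) = 5*2 = 10)
j = -1/26 (j = 1/(-2 - 24) = 1/(-26) = -1/26 ≈ -0.038462)
w(L(0))*j = 10*(-1/26) = -5/13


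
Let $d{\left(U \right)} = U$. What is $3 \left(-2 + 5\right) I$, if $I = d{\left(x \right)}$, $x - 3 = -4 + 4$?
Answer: $27$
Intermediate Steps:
$x = 3$ ($x = 3 + \left(-4 + 4\right) = 3 + 0 = 3$)
$I = 3$
$3 \left(-2 + 5\right) I = 3 \left(-2 + 5\right) 3 = 3 \cdot 3 \cdot 3 = 9 \cdot 3 = 27$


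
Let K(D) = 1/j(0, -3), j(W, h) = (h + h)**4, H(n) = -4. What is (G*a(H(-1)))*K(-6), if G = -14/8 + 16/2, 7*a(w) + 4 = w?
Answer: -25/4536 ≈ -0.0055115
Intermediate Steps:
a(w) = -4/7 + w/7
G = 25/4 (G = -14*1/8 + 16*(1/2) = -7/4 + 8 = 25/4 ≈ 6.2500)
j(W, h) = 16*h**4 (j(W, h) = (2*h)**4 = 16*h**4)
K(D) = 1/1296 (K(D) = 1/(16*(-3)**4) = 1/(16*81) = 1/1296)
(G*a(H(-1)))*K(-6) = (25*(-4/7 + (1/7)*(-4))/4)*(1/1296) = (25*(-4/7 - 4/7)/4)*(1/1296) = ((25/4)*(-8/7))*(1/1296) = -50/7*1/1296 = -25/4536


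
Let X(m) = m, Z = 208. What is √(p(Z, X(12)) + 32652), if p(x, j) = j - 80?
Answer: 2*√8146 ≈ 180.51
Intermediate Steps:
p(x, j) = -80 + j
√(p(Z, X(12)) + 32652) = √((-80 + 12) + 32652) = √(-68 + 32652) = √32584 = 2*√8146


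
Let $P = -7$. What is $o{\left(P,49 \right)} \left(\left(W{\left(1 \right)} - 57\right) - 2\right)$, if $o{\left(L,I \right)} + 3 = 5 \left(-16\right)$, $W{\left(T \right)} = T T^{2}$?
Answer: $4814$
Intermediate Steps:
$W{\left(T \right)} = T^{3}$
$o{\left(L,I \right)} = -83$ ($o{\left(L,I \right)} = -3 + 5 \left(-16\right) = -3 - 80 = -83$)
$o{\left(P,49 \right)} \left(\left(W{\left(1 \right)} - 57\right) - 2\right) = - 83 \left(\left(1^{3} - 57\right) - 2\right) = - 83 \left(\left(1 - 57\right) - 2\right) = - 83 \left(-56 - 2\right) = \left(-83\right) \left(-58\right) = 4814$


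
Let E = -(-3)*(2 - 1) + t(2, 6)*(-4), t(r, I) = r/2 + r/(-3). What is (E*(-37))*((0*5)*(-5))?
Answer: 0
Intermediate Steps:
t(r, I) = r/6 (t(r, I) = r*(1/2) + r*(-1/3) = r/2 - r/3 = r/6)
E = 5/3 (E = -(-3)*(2 - 1) + ((1/6)*2)*(-4) = -(-3) + (1/3)*(-4) = -3*(-1) - 4/3 = 3 - 4/3 = 5/3 ≈ 1.6667)
(E*(-37))*((0*5)*(-5)) = ((5/3)*(-37))*((0*5)*(-5)) = -0*(-5) = -185/3*0 = 0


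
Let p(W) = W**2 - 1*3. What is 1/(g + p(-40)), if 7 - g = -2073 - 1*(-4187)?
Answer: -1/510 ≈ -0.0019608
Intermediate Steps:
g = -2107 (g = 7 - (-2073 - 1*(-4187)) = 7 - (-2073 + 4187) = 7 - 1*2114 = 7 - 2114 = -2107)
p(W) = -3 + W**2 (p(W) = W**2 - 3 = -3 + W**2)
1/(g + p(-40)) = 1/(-2107 + (-3 + (-40)**2)) = 1/(-2107 + (-3 + 1600)) = 1/(-2107 + 1597) = 1/(-510) = -1/510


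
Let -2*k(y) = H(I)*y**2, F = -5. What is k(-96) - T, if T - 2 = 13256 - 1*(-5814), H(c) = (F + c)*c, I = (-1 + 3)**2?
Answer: -640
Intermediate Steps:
I = 4 (I = 2**2 = 4)
H(c) = c*(-5 + c) (H(c) = (-5 + c)*c = c*(-5 + c))
T = 19072 (T = 2 + (13256 - 1*(-5814)) = 2 + (13256 + 5814) = 2 + 19070 = 19072)
k(y) = 2*y**2 (k(y) = -4*(-5 + 4)*y**2/2 = -4*(-1)*y**2/2 = -(-2)*y**2 = 2*y**2)
k(-96) - T = 2*(-96)**2 - 1*19072 = 2*9216 - 19072 = 18432 - 19072 = -640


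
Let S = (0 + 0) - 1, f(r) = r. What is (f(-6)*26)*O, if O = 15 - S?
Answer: -2496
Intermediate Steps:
S = -1 (S = 0 - 1 = -1)
O = 16 (O = 15 - 1*(-1) = 15 + 1 = 16)
(f(-6)*26)*O = -6*26*16 = -156*16 = -2496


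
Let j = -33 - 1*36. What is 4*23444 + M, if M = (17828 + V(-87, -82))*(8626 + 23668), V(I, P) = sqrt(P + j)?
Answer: 575831208 + 32294*I*sqrt(151) ≈ 5.7583e+8 + 3.9684e+5*I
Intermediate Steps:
j = -69 (j = -33 - 36 = -69)
V(I, P) = sqrt(-69 + P) (V(I, P) = sqrt(P - 69) = sqrt(-69 + P))
M = 575737432 + 32294*I*sqrt(151) (M = (17828 + sqrt(-69 - 82))*(8626 + 23668) = (17828 + sqrt(-151))*32294 = (17828 + I*sqrt(151))*32294 = 575737432 + 32294*I*sqrt(151) ≈ 5.7574e+8 + 3.9684e+5*I)
4*23444 + M = 4*23444 + (575737432 + 32294*I*sqrt(151)) = 93776 + (575737432 + 32294*I*sqrt(151)) = 575831208 + 32294*I*sqrt(151)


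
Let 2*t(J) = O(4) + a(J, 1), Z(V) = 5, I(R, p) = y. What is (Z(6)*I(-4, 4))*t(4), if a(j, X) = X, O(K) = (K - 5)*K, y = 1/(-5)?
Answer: 3/2 ≈ 1.5000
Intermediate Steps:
y = -⅕ ≈ -0.20000
I(R, p) = -⅕
O(K) = K*(-5 + K) (O(K) = (-5 + K)*K = K*(-5 + K))
t(J) = -3/2 (t(J) = (4*(-5 + 4) + 1)/2 = (4*(-1) + 1)/2 = (-4 + 1)/2 = (½)*(-3) = -3/2)
(Z(6)*I(-4, 4))*t(4) = (5*(-⅕))*(-3/2) = -1*(-3/2) = 3/2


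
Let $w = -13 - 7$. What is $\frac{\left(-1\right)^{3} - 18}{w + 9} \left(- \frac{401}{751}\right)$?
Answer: $- \frac{7619}{8261} \approx -0.92229$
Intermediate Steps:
$w = -20$
$\frac{\left(-1\right)^{3} - 18}{w + 9} \left(- \frac{401}{751}\right) = \frac{\left(-1\right)^{3} - 18}{-20 + 9} \left(- \frac{401}{751}\right) = \frac{-1 - 18}{-11} \left(\left(-401\right) \frac{1}{751}\right) = \left(-19\right) \left(- \frac{1}{11}\right) \left(- \frac{401}{751}\right) = \frac{19}{11} \left(- \frac{401}{751}\right) = - \frac{7619}{8261}$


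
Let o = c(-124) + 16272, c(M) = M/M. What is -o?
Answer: -16273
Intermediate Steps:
c(M) = 1
o = 16273 (o = 1 + 16272 = 16273)
-o = -1*16273 = -16273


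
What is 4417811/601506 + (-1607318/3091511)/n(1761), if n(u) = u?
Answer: 8016754264047491/1091563137937242 ≈ 7.3443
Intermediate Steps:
4417811/601506 + (-1607318/3091511)/n(1761) = 4417811/601506 - 1607318/3091511/1761 = 4417811*(1/601506) - 1607318*1/3091511*(1/1761) = 4417811/601506 - 1607318/3091511*1/1761 = 4417811/601506 - 1607318/5444150871 = 8016754264047491/1091563137937242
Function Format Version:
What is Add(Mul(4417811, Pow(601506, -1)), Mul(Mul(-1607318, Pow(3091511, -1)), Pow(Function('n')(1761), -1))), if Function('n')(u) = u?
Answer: Rational(8016754264047491, 1091563137937242) ≈ 7.3443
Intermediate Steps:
Add(Mul(4417811, Pow(601506, -1)), Mul(Mul(-1607318, Pow(3091511, -1)), Pow(Function('n')(1761), -1))) = Add(Mul(4417811, Pow(601506, -1)), Mul(Mul(-1607318, Pow(3091511, -1)), Pow(1761, -1))) = Add(Mul(4417811, Rational(1, 601506)), Mul(Mul(-1607318, Rational(1, 3091511)), Rational(1, 1761))) = Add(Rational(4417811, 601506), Mul(Rational(-1607318, 3091511), Rational(1, 1761))) = Add(Rational(4417811, 601506), Rational(-1607318, 5444150871)) = Rational(8016754264047491, 1091563137937242)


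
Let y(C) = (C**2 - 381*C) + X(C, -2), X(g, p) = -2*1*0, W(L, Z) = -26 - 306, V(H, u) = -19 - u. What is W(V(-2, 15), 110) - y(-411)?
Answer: -325844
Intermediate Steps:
W(L, Z) = -332
X(g, p) = 0 (X(g, p) = -2*0 = 0)
y(C) = C**2 - 381*C (y(C) = (C**2 - 381*C) + 0 = C**2 - 381*C)
W(V(-2, 15), 110) - y(-411) = -332 - (-411)*(-381 - 411) = -332 - (-411)*(-792) = -332 - 1*325512 = -332 - 325512 = -325844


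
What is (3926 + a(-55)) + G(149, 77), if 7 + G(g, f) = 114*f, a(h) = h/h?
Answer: 12698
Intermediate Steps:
a(h) = 1
G(g, f) = -7 + 114*f
(3926 + a(-55)) + G(149, 77) = (3926 + 1) + (-7 + 114*77) = 3927 + (-7 + 8778) = 3927 + 8771 = 12698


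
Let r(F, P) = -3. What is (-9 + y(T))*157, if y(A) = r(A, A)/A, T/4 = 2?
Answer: -11775/8 ≈ -1471.9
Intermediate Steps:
T = 8 (T = 4*2 = 8)
y(A) = -3/A
(-9 + y(T))*157 = (-9 - 3/8)*157 = -75/8*157 = -11775/8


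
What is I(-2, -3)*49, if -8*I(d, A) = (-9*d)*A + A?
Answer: 2793/8 ≈ 349.13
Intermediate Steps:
I(d, A) = -A/8 + 9*A*d/8 (I(d, A) = -((-9*d)*A + A)/8 = -(-9*A*d + A)/8 = -(A - 9*A*d)/8 = -A/8 + 9*A*d/8)
I(-2, -3)*49 = ((1/8)*(-3)*(-1 + 9*(-2)))*49 = ((1/8)*(-3)*(-1 - 18))*49 = ((1/8)*(-3)*(-19))*49 = (57/8)*49 = 2793/8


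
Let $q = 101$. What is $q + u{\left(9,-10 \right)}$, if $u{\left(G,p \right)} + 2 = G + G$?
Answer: $117$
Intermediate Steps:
$u{\left(G,p \right)} = -2 + 2 G$ ($u{\left(G,p \right)} = -2 + \left(G + G\right) = -2 + 2 G$)
$q + u{\left(9,-10 \right)} = 101 + \left(-2 + 2 \cdot 9\right) = 101 + \left(-2 + 18\right) = 101 + 16 = 117$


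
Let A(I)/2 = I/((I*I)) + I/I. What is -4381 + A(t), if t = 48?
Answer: -105095/24 ≈ -4379.0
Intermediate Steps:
A(I) = 2 + 2/I (A(I) = 2*(I/((I*I)) + I/I) = 2*(I/(I²) + 1) = 2*(I/I² + 1) = 2*(1/I + 1) = 2*(1 + 1/I) = 2 + 2/I)
-4381 + A(t) = -4381 + (2 + 2/48) = -4381 + (2 + 2*(1/48)) = -4381 + (2 + 1/24) = -4381 + 49/24 = -105095/24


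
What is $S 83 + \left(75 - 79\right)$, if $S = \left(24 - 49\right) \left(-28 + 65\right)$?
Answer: $-76779$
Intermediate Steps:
$S = -925$ ($S = \left(-25\right) 37 = -925$)
$S 83 + \left(75 - 79\right) = \left(-925\right) 83 + \left(75 - 79\right) = -76775 - 4 = -76779$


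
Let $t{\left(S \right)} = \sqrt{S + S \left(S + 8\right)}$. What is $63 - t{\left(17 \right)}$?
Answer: $63 - \sqrt{442} \approx 41.976$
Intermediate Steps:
$t{\left(S \right)} = \sqrt{S + S \left(8 + S\right)}$
$63 - t{\left(17 \right)} = 63 - \sqrt{17 \left(9 + 17\right)} = 63 - \sqrt{17 \cdot 26} = 63 - \sqrt{442}$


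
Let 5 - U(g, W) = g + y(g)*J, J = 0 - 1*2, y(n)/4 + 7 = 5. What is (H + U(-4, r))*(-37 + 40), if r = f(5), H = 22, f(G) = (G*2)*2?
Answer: 45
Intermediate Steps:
y(n) = -8 (y(n) = -28 + 4*5 = -28 + 20 = -8)
f(G) = 4*G (f(G) = (2*G)*2 = 4*G)
r = 20 (r = 4*5 = 20)
J = -2 (J = 0 - 2 = -2)
U(g, W) = -11 - g (U(g, W) = 5 - (g - 8*(-2)) = 5 - (g + 16) = 5 - (16 + g) = 5 + (-16 - g) = -11 - g)
(H + U(-4, r))*(-37 + 40) = (22 + (-11 - 1*(-4)))*(-37 + 40) = (22 + (-11 + 4))*3 = (22 - 7)*3 = 15*3 = 45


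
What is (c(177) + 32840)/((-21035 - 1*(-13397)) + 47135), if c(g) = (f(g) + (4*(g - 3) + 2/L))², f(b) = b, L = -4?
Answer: 3176385/157988 ≈ 20.105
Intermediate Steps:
c(g) = (-25/2 + 5*g)² (c(g) = (g + (4*(g - 3) + 2/(-4)))² = (g + (4*(-3 + g) + 2*(-¼)))² = (g + ((-12 + 4*g) - ½))² = (g + (-25/2 + 4*g))² = (-25/2 + 5*g)²)
(c(177) + 32840)/((-21035 - 1*(-13397)) + 47135) = (25*(-5 + 2*177)²/4 + 32840)/((-21035 - 1*(-13397)) + 47135) = (25*(-5 + 354)²/4 + 32840)/((-21035 + 13397) + 47135) = ((25/4)*349² + 32840)/(-7638 + 47135) = ((25/4)*121801 + 32840)/39497 = (3045025/4 + 32840)*(1/39497) = (3176385/4)*(1/39497) = 3176385/157988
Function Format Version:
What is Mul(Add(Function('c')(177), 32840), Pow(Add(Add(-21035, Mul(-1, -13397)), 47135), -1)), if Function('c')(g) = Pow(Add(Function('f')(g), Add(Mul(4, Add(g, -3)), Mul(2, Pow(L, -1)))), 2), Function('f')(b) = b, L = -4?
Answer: Rational(3176385, 157988) ≈ 20.105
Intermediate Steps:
Function('c')(g) = Pow(Add(Rational(-25, 2), Mul(5, g)), 2) (Function('c')(g) = Pow(Add(g, Add(Mul(4, Add(g, -3)), Mul(2, Pow(-4, -1)))), 2) = Pow(Add(g, Add(Mul(4, Add(-3, g)), Mul(2, Rational(-1, 4)))), 2) = Pow(Add(g, Add(Add(-12, Mul(4, g)), Rational(-1, 2))), 2) = Pow(Add(g, Add(Rational(-25, 2), Mul(4, g))), 2) = Pow(Add(Rational(-25, 2), Mul(5, g)), 2))
Mul(Add(Function('c')(177), 32840), Pow(Add(Add(-21035, Mul(-1, -13397)), 47135), -1)) = Mul(Add(Mul(Rational(25, 4), Pow(Add(-5, Mul(2, 177)), 2)), 32840), Pow(Add(Add(-21035, Mul(-1, -13397)), 47135), -1)) = Mul(Add(Mul(Rational(25, 4), Pow(Add(-5, 354), 2)), 32840), Pow(Add(Add(-21035, 13397), 47135), -1)) = Mul(Add(Mul(Rational(25, 4), Pow(349, 2)), 32840), Pow(Add(-7638, 47135), -1)) = Mul(Add(Mul(Rational(25, 4), 121801), 32840), Pow(39497, -1)) = Mul(Add(Rational(3045025, 4), 32840), Rational(1, 39497)) = Mul(Rational(3176385, 4), Rational(1, 39497)) = Rational(3176385, 157988)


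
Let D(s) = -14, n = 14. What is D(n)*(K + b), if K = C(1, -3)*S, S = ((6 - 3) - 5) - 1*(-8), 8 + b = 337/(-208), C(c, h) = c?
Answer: 5271/104 ≈ 50.683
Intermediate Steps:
b = -2001/208 (b = -8 + 337/(-208) = -8 + 337*(-1/208) = -8 - 337/208 = -2001/208 ≈ -9.6202)
S = 6 (S = (3 - 5) + 8 = -2 + 8 = 6)
K = 6 (K = 1*6 = 6)
D(n)*(K + b) = -14*(6 - 2001/208) = -14*(-753/208) = 5271/104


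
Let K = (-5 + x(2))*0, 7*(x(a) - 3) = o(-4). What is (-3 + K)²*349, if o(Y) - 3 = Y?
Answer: 3141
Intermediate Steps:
o(Y) = 3 + Y
x(a) = 20/7 (x(a) = 3 + (3 - 4)/7 = 3 + (⅐)*(-1) = 3 - ⅐ = 20/7)
K = 0 (K = (-5 + 20/7)*0 = -15/7*0 = 0)
(-3 + K)²*349 = (-3 + 0)²*349 = (-3)²*349 = 9*349 = 3141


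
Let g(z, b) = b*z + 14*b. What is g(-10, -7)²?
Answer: 784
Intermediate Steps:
g(z, b) = 14*b + b*z
g(-10, -7)² = (-7*(14 - 10))² = (-7*4)² = (-28)² = 784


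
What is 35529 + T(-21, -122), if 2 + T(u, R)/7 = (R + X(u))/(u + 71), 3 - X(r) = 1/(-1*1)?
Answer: 887462/25 ≈ 35499.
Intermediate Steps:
X(r) = 4 (X(r) = 3 - 1/((-1*1)) = 3 - 1/(-1) = 3 - 1*(-1) = 3 + 1 = 4)
T(u, R) = -14 + 7*(4 + R)/(71 + u) (T(u, R) = -14 + 7*((R + 4)/(u + 71)) = -14 + 7*((4 + R)/(71 + u)) = -14 + 7*(4 + R)/(71 + u))
35529 + T(-21, -122) = 35529 + 7*(-138 - 122 - 2*(-21))/(71 - 21) = 35529 + 7*(-138 - 122 + 42)/50 = 35529 + 7*(1/50)*(-218) = 35529 - 763/25 = 887462/25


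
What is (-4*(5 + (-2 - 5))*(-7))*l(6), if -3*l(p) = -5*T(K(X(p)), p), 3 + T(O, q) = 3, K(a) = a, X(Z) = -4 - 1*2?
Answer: 0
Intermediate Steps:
X(Z) = -6 (X(Z) = -4 - 2 = -6)
T(O, q) = 0 (T(O, q) = -3 + 3 = 0)
l(p) = 0 (l(p) = -(-5)*0/3 = -⅓*0 = 0)
(-4*(5 + (-2 - 5))*(-7))*l(6) = (-4*(5 + (-2 - 5))*(-7))*0 = (-4*(5 - 7)*(-7))*0 = (-4*(-2)*(-7))*0 = (8*(-7))*0 = -56*0 = 0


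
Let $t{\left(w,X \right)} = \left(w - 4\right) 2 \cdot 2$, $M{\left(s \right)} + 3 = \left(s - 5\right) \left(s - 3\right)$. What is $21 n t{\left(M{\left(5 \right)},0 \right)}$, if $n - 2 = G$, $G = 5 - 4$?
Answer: $-1764$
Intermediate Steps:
$M{\left(s \right)} = -3 + \left(-5 + s\right) \left(-3 + s\right)$ ($M{\left(s \right)} = -3 + \left(s - 5\right) \left(s - 3\right) = -3 + \left(-5 + s\right) \left(-3 + s\right)$)
$G = 1$ ($G = 5 - 4 = 1$)
$t{\left(w,X \right)} = -16 + 4 w$ ($t{\left(w,X \right)} = \left(-4 + w\right) 2 \cdot 2 = \left(-8 + 2 w\right) 2 = -16 + 4 w$)
$n = 3$ ($n = 2 + 1 = 3$)
$21 n t{\left(M{\left(5 \right)},0 \right)} = 21 \cdot 3 \left(-16 + 4 \left(12 + 5^{2} - 40\right)\right) = 63 \left(-16 + 4 \left(12 + 25 - 40\right)\right) = 63 \left(-16 + 4 \left(-3\right)\right) = 63 \left(-16 - 12\right) = 63 \left(-28\right) = -1764$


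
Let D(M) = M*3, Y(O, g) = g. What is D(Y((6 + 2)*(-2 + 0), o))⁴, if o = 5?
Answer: 50625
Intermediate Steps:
D(M) = 3*M
D(Y((6 + 2)*(-2 + 0), o))⁴ = (3*5)⁴ = 15⁴ = 50625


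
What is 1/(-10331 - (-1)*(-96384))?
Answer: -1/106715 ≈ -9.3707e-6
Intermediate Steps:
1/(-10331 - (-1)*(-96384)) = 1/(-10331 - 1*96384) = 1/(-10331 - 96384) = 1/(-106715) = -1/106715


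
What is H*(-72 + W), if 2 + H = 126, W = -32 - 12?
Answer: -14384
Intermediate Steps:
W = -44
H = 124 (H = -2 + 126 = 124)
H*(-72 + W) = 124*(-72 - 44) = 124*(-116) = -14384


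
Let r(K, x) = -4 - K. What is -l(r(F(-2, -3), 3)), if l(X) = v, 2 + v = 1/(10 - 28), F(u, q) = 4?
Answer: 37/18 ≈ 2.0556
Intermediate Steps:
v = -37/18 (v = -2 + 1/(10 - 28) = -2 + 1/(-18) = -2 - 1/18 = -37/18 ≈ -2.0556)
l(X) = -37/18
-l(r(F(-2, -3), 3)) = -1*(-37/18) = 37/18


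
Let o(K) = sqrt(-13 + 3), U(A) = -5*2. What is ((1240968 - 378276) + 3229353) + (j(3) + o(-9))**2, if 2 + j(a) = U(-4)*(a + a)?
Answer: 4095879 - 124*I*sqrt(10) ≈ 4.0959e+6 - 392.12*I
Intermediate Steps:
U(A) = -10
j(a) = -2 - 20*a (j(a) = -2 - 10*(a + a) = -2 - 20*a)
o(K) = I*sqrt(10) (o(K) = sqrt(-10) = I*sqrt(10))
((1240968 - 378276) + 3229353) + (j(3) + o(-9))**2 = ((1240968 - 378276) + 3229353) + ((-2 - 20*3) + I*sqrt(10))**2 = (862692 + 3229353) + ((-2 - 60) + I*sqrt(10))**2 = 4092045 + (-62 + I*sqrt(10))**2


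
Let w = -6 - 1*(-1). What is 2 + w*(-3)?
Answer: 17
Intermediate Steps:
w = -5 (w = -6 + 1 = -5)
2 + w*(-3) = 2 - 5*(-3) = 2 + 15 = 17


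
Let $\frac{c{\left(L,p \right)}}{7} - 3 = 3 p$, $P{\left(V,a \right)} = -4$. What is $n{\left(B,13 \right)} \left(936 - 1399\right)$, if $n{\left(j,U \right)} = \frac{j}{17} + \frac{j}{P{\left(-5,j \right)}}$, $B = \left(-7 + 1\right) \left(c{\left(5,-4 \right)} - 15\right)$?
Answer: $\frac{704223}{17} \approx 41425.0$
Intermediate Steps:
$c{\left(L,p \right)} = 21 + 21 p$ ($c{\left(L,p \right)} = 21 + 7 \cdot 3 p = 21 + 21 p$)
$B = 468$ ($B = \left(-7 + 1\right) \left(\left(21 + 21 \left(-4\right)\right) - 15\right) = - 6 \left(\left(21 - 84\right) - 15\right) = - 6 \left(-63 - 15\right) = \left(-6\right) \left(-78\right) = 468$)
$n{\left(j,U \right)} = - \frac{13 j}{68}$ ($n{\left(j,U \right)} = \frac{j}{17} + \frac{j}{-4} = j \frac{1}{17} + j \left(- \frac{1}{4}\right) = \frac{j}{17} - \frac{j}{4} = - \frac{13 j}{68}$)
$n{\left(B,13 \right)} \left(936 - 1399\right) = \left(- \frac{13}{68}\right) 468 \left(936 - 1399\right) = - \frac{1521 \left(936 - 1399\right)}{17} = \left(- \frac{1521}{17}\right) \left(-463\right) = \frac{704223}{17}$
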